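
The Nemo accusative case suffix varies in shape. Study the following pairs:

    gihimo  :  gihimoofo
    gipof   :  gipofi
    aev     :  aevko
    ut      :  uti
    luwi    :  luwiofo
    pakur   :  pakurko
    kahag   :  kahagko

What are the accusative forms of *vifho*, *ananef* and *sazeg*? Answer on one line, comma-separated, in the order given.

The suffix is conditioned by the final sound: -i when the stem ends in a voiceless consonant (*gipof*, *ut*); -ko when the stem ends in a voiced consonant (*aev*, *pakur*, *kahag*); -ofo when the stem ends in a vowel (*gihimo*, *luwi*).
*vifho*: final sound = /o/, a vowel → -ofo → *vifhoofo*.
The final sound of *ananef* is /f/, which is a voiceless consonant, so the suffix is -i, giving *ananefi*.
*sazeg*: final sound = /g/, a voiced consonant → -ko → *sazegko*.

vifhoofo, ananefi, sazegko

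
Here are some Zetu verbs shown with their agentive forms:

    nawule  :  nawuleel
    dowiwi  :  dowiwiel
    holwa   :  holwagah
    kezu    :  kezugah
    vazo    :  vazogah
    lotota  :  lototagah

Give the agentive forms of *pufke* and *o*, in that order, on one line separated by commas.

Looking at the last vowel of each stem: -el when the last vowel of the stem is a front vowel (*nawule*, *dowiwi*); -gah when the last vowel of the stem is a back vowel (*holwa*, *kezu*, *vazo*, *lotota*).
Since the last vowel of *pufke* is /e/ (a front vowel), it takes -el, giving *pufkeel*.
Since the last vowel of *o* is /o/ (a back vowel), it takes -gah, giving *ogah*.

pufkeel, ogah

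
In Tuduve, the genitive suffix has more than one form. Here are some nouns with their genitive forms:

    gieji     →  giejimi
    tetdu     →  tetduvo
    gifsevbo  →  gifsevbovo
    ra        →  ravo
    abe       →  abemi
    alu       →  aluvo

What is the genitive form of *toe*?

The pattern is front/back vowel harmony: -mi when the last vowel of the stem is a front vowel (*gieji*, *abe*); -vo when the last vowel of the stem is a back vowel (*tetdu*, *gifsevbo*, *ra*, *alu*).
*toe* — last vowel /e/ (a front vowel) → -mi → *toemi*.

toemi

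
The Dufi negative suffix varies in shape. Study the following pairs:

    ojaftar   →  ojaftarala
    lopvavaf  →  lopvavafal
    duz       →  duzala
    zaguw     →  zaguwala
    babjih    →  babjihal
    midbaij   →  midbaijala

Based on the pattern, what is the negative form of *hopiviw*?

The alternation tracks the final consonant of the stem — -al when the stem ends in a voiceless consonant (*lopvavaf*, *babjih*); -ala when the stem ends in a voiced consonant (*ojaftar*, *duz*, *zaguw*, *midbaij*).
*hopiviw*: final consonant = /w/, voiced → -ala → *hopiviwala*.

hopiviwala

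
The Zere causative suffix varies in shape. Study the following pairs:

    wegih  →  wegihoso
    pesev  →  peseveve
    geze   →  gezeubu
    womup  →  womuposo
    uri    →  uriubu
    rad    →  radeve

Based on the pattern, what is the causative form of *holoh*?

The suffix is conditioned by the final sound: -oso when the stem ends in a voiceless consonant (*wegih*, *womup*); -eve when the stem ends in a voiced consonant (*pesev*, *rad*); -ubu when the stem ends in a vowel (*geze*, *uri*).
The final sound of *holoh* is /h/, which is a voiceless consonant, so the suffix is -oso, giving *holohoso*.

holohoso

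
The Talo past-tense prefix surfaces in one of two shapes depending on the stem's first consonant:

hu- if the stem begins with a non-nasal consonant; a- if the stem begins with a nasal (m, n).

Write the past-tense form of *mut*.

amut

Since the first consonant of *mut* is /m/ (a nasal), it takes a-, giving *amut*.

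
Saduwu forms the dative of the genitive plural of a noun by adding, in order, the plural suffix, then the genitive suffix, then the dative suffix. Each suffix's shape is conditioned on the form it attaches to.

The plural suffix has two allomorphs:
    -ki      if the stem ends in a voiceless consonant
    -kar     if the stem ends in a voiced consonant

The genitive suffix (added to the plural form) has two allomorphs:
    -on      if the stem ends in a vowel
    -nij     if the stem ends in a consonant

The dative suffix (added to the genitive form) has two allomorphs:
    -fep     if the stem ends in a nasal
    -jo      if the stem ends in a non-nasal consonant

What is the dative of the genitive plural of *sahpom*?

sahpomkarnijjo

*sahpom*: final consonant = /m/, voiced → -kar → *sahpomkar*.
The plural form *sahpomkar*: final sound = /r/, a consonant → -nij → *sahpomkarnij*.
The final consonant of the genitive form *sahpomkarnij* is /j/, which is non-nasal, so the dative suffix is -jo, giving *sahpomkarnijjo*.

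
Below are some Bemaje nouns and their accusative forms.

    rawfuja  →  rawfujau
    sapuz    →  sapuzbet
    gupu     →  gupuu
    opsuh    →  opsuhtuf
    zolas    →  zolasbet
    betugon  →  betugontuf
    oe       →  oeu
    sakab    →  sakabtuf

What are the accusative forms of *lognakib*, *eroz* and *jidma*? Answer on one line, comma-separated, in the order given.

The alternation tracks the final sound of the stem — -bet when the stem ends in a sibilant (*sapuz*, *zolas*); -tuf when the stem ends in a non-sibilant consonant (*opsuh*, *betugon*, *sakab*); -u when the stem ends in a vowel (*rawfuja*, *gupu*, *oe*).
*lognakib* — final sound /b/ (a non-sibilant consonant) → -tuf → *lognakibtuf*.
The final sound of *eroz* is /z/, which is a sibilant, so the suffix is -bet, giving *erozbet*.
*jidma*: final sound = /a/, a vowel → -u → *jidmau*.

lognakibtuf, erozbet, jidmau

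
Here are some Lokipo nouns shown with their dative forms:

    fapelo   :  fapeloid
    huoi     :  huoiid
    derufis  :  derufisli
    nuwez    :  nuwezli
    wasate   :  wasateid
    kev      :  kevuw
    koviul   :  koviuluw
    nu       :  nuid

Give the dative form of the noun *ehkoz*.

Looking at the final sound of each stem: -li when the stem ends in a sibilant (*derufis*, *nuwez*); -uw when the stem ends in a non-sibilant consonant (*kev*, *koviul*); -id when the stem ends in a vowel (*fapelo*, *huoi*, *wasate*, *nu*).
Since the final sound of *ehkoz* is /z/ (a sibilant), it takes -li, giving *ehkozli*.

ehkozli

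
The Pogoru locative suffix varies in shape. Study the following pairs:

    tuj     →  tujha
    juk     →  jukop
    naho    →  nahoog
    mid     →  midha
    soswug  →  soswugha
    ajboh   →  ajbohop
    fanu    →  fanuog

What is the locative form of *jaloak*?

jaloakop

The pattern is voicing of the final sound: -op when the stem ends in a voiceless consonant (*juk*, *ajboh*); -ha when the stem ends in a voiced consonant (*tuj*, *mid*, *soswug*); -og when the stem ends in a vowel (*naho*, *fanu*).
Since the final sound of *jaloak* is /k/ (a voiceless consonant), it takes -op, giving *jaloakop*.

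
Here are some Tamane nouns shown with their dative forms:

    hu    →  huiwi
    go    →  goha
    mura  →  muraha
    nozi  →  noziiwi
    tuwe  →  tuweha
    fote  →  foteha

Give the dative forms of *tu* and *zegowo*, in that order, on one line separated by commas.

The pattern is height harmony: -iwi when the last vowel of the stem is a high vowel (*hu*, *nozi*); -ha when the last vowel of the stem is a non-high vowel (*go*, *mura*, *tuwe*, *fote*).
*tu*: last vowel = /u/, a high vowel → -iwi → *tuiwi*.
Since the last vowel of *zegowo* is /o/ (a non-high vowel), it takes -ha, giving *zegowoha*.

tuiwi, zegowoha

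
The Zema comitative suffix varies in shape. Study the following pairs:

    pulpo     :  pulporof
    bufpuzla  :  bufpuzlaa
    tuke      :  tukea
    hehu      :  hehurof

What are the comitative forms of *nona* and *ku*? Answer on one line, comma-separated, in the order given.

The suffix is conditioned by the last vowel: -rof when the last vowel of the stem is a rounded vowel (*pulpo*, *hehu*); -a when the last vowel of the stem is an unrounded vowel (*bufpuzla*, *tuke*).
The last vowel of *nona* is /a/, which is an unrounded vowel, so the suffix is -a, giving *nonaa*.
The last vowel of *ku* is /u/, which is a rounded vowel, so the suffix is -rof, giving *kurof*.

nonaa, kurof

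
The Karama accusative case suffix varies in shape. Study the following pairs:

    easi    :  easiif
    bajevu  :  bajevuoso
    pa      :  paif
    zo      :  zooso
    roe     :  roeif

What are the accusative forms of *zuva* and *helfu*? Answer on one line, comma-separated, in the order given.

zuvaif, helfuoso

The alternation tracks the last vowel of the stem — -oso when the last vowel of the stem is a rounded vowel (*bajevu*, *zo*); -if when the last vowel of the stem is an unrounded vowel (*easi*, *pa*, *roe*).
Since the last vowel of *zuva* is /a/ (an unrounded vowel), it takes -if, giving *zuvaif*.
The last vowel of *helfu* is /u/, which is a rounded vowel, so the suffix is -oso, giving *helfuoso*.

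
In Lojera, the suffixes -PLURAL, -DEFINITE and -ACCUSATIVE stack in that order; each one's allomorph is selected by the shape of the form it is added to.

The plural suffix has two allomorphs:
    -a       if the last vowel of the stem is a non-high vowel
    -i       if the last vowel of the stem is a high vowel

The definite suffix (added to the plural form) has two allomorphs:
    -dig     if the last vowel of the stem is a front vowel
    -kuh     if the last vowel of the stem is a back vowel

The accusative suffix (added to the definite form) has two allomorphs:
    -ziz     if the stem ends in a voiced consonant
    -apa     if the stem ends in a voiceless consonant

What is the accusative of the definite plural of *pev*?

pevakuhapa

Since the last vowel of *pev* is /e/ (a non-high vowel), it takes -a, giving *peva*.
The plural form *peva*: last vowel = /a/, a back vowel → -kuh → *pevakuh*.
The final consonant of the definite form *pevakuh* is /h/, which is voiceless, so the accusative suffix is -apa, giving *pevakuhapa*.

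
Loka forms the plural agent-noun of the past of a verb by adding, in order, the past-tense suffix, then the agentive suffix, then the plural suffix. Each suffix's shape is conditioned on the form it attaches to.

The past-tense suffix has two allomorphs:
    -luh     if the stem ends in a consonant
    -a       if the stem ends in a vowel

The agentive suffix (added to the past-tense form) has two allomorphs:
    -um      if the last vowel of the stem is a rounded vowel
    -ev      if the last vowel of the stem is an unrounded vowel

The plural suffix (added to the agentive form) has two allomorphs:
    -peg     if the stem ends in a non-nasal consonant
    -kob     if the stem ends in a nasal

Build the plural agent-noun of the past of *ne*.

neaevpeg

Since the final sound of *ne* is /e/ (a vowel), it takes -a, giving *nea*.
The past-tense form *nea*: last vowel = /a/, an unrounded vowel → -ev → *neaev*.
The agentive form *neaev*: final consonant = /v/, non-nasal → -peg → *neaevpeg*.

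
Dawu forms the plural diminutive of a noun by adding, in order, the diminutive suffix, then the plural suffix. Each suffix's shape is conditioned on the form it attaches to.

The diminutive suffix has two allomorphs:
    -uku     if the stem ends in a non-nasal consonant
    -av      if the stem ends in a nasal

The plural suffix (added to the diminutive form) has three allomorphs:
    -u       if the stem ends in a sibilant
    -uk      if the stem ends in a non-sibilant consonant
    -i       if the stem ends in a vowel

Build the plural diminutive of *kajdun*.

The final consonant of *kajdun* is /n/, which is a nasal, so the diminutive suffix is -av, giving *kajdunav*.
The diminutive form *kajdunav*: final sound = /v/, a non-sibilant consonant → -uk → *kajdunavuk*.

kajdunavuk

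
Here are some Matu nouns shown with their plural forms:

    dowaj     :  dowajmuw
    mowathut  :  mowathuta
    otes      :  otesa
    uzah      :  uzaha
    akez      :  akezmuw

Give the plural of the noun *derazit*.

derazita

Looking at the final consonant of each stem: -a when the stem ends in a voiceless consonant (*mowathut*, *otes*, *uzah*); -muw when the stem ends in a voiced consonant (*dowaj*, *akez*).
*derazit*: final consonant = /t/, voiceless → -a → *derazita*.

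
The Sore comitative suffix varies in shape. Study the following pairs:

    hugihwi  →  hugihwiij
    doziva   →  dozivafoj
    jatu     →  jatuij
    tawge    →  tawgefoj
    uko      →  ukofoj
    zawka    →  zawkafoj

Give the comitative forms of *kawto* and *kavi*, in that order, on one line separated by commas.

The alternation tracks the last vowel of the stem — -ij when the last vowel of the stem is a high vowel (*hugihwi*, *jatu*); -foj when the last vowel of the stem is a non-high vowel (*doziva*, *tawge*, *uko*, *zawka*).
Since the last vowel of *kawto* is /o/ (a non-high vowel), it takes -foj, giving *kawtofoj*.
*kavi*: last vowel = /i/, a high vowel → -ij → *kaviij*.

kawtofoj, kaviij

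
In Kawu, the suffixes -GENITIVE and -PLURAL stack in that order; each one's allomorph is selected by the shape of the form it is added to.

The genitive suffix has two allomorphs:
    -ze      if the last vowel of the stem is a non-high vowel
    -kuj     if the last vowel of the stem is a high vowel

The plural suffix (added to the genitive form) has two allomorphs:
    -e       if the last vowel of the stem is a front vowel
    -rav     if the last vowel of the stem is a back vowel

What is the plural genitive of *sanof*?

sanofzee

*sanof* — last vowel /o/ (a non-high vowel) → -ze → *sanofze*.
The genitive form *sanofze*: last vowel = /e/, a front vowel → -e → *sanofzee*.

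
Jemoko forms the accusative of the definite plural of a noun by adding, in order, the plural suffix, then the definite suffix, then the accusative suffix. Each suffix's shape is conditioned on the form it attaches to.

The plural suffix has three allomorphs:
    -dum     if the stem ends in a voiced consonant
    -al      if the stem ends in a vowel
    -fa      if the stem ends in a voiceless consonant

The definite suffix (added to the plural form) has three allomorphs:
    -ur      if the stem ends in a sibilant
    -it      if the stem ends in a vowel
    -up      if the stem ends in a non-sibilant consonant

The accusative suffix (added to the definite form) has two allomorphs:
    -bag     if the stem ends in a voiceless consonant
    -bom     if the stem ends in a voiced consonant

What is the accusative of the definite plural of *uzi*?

*uzi* — final sound /i/ (a vowel) → -al → *uzial*.
Since the final sound of the plural form *uzial* is /l/ (a non-sibilant consonant), it takes -up, giving *uzialup*.
The final consonant of the definite form *uzialup* is /p/, which is voiceless, so the accusative suffix is -bag, giving *uzialupbag*.

uzialupbag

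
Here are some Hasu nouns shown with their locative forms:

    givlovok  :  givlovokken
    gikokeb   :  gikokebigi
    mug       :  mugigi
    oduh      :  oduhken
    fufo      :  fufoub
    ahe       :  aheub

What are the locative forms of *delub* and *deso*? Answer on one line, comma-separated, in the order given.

The pattern is voicing of the final sound: -ken when the stem ends in a voiceless consonant (*givlovok*, *oduh*); -igi when the stem ends in a voiced consonant (*gikokeb*, *mug*); -ub when the stem ends in a vowel (*fufo*, *ahe*).
The final sound of *delub* is /b/, which is a voiced consonant, so the suffix is -igi, giving *delubigi*.
The final sound of *deso* is /o/, which is a vowel, so the suffix is -ub, giving *desoub*.

delubigi, desoub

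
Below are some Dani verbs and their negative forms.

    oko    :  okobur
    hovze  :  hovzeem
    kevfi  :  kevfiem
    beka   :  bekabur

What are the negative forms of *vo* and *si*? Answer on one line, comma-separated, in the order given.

vobur, siem

The alternation tracks the last vowel of the stem — -em when the last vowel of the stem is a front vowel (*hovze*, *kevfi*); -bur when the last vowel of the stem is a back vowel (*oko*, *beka*).
*vo*: last vowel = /o/, a back vowel → -bur → *vobur*.
The last vowel of *si* is /i/, which is a front vowel, so the suffix is -em, giving *siem*.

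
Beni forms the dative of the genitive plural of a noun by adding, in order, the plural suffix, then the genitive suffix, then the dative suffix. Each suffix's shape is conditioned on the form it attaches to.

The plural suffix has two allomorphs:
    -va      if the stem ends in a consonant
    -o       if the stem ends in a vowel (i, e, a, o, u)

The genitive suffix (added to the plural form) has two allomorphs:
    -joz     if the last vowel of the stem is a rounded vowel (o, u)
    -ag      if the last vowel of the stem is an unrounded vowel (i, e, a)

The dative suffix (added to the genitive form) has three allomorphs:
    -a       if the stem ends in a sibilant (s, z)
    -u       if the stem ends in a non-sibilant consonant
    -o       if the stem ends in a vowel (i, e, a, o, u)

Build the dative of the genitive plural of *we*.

weojoza

*we*: final sound = /e/, a vowel → -o → *weo*.
Since the last vowel of the plural form *weo* is /o/ (a rounded vowel), it takes -joz, giving *weojoz*.
Since the final sound of the genitive form *weojoz* is /z/ (a sibilant), it takes -a, giving *weojoza*.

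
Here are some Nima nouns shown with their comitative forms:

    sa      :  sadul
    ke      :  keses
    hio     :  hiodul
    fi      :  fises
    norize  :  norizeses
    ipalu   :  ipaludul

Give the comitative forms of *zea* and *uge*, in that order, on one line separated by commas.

zeadul, ugeses

The suffix is conditioned by the last vowel: -ses when the last vowel of the stem is a front vowel (*ke*, *fi*, *norize*); -dul when the last vowel of the stem is a back vowel (*sa*, *hio*, *ipalu*).
The last vowel of *zea* is /a/, which is a back vowel, so the suffix is -dul, giving *zeadul*.
*uge* — last vowel /e/ (a front vowel) → -ses → *ugeses*.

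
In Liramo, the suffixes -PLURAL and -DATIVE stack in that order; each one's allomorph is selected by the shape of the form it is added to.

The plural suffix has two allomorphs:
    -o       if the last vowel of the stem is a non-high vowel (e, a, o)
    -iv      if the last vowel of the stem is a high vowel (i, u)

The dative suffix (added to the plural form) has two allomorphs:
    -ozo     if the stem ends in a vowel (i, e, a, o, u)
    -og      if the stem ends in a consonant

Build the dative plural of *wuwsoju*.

wuwsojuivog

*wuwsoju* — last vowel /u/ (a high vowel) → -iv → *wuwsojuiv*.
The plural form *wuwsojuiv* — final sound /v/ (a consonant) → -og → *wuwsojuivog*.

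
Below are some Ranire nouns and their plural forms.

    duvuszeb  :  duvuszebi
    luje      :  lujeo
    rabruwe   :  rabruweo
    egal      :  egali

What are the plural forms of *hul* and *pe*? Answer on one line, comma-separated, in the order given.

huli, peo

The pattern is consonant vs. vowel: -i when the stem ends in a consonant (*duvuszeb*, *egal*); -o when the stem ends in a vowel (*luje*, *rabruwe*).
*hul*: final sound = /l/, a consonant → -i → *huli*.
*pe*: final sound = /e/, a vowel → -o → *peo*.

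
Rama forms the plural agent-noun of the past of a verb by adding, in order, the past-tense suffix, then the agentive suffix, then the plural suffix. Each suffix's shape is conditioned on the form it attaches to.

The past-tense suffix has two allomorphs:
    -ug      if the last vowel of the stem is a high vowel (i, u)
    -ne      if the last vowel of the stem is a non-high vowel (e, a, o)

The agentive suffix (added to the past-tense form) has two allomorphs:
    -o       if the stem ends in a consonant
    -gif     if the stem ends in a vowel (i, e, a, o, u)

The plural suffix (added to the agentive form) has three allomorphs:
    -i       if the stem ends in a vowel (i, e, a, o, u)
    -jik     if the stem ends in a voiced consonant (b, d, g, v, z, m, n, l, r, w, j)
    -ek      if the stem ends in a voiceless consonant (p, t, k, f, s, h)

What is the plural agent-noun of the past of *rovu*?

*rovu*: last vowel = /u/, a high vowel → -ug → *rovuug*.
The past-tense form *rovuug*: final sound = /g/, a consonant → -o → *rovuugo*.
Since the final sound of the agentive form *rovuugo* is /o/ (a vowel), it takes -i, giving *rovuugoi*.

rovuugoi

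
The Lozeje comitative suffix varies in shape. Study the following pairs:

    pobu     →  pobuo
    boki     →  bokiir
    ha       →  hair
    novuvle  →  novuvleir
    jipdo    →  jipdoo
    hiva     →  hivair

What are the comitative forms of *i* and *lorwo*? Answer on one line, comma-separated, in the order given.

iir, lorwoo

The suffix is conditioned by the last vowel: -o when the last vowel of the stem is a rounded vowel (*pobu*, *jipdo*); -ir when the last vowel of the stem is an unrounded vowel (*boki*, *ha*, *novuvle*, *hiva*).
*i* — last vowel /i/ (an unrounded vowel) → -ir → *iir*.
*lorwo*: last vowel = /o/, a rounded vowel → -o → *lorwoo*.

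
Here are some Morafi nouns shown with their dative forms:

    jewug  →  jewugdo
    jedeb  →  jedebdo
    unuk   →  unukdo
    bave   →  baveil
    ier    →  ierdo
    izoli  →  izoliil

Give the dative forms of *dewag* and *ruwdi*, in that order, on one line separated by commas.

The alternation tracks the final sound of the stem — -do when the stem ends in a consonant (*jewug*, *jedeb*, *unuk*, *ier*); -il when the stem ends in a vowel (*bave*, *izoli*).
*dewag* — final sound /g/ (a consonant) → -do → *dewagdo*.
The final sound of *ruwdi* is /i/, which is a vowel, so the suffix is -il, giving *ruwdiil*.

dewagdo, ruwdiil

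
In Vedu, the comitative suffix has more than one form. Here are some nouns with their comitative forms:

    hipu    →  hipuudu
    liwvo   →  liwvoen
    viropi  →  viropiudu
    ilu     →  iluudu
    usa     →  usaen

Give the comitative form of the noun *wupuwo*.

wupuwoen

Looking at the last vowel of each stem: -udu when the last vowel of the stem is a high vowel (*hipu*, *viropi*, *ilu*); -en when the last vowel of the stem is a non-high vowel (*liwvo*, *usa*).
*wupuwo* — last vowel /o/ (a non-high vowel) → -en → *wupuwoen*.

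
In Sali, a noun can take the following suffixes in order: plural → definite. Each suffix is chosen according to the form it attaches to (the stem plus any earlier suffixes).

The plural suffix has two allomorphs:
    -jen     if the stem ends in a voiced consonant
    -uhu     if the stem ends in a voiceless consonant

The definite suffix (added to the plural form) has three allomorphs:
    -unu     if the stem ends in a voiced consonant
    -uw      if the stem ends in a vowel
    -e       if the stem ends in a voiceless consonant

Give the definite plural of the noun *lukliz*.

*lukliz*: final consonant = /z/, voiced → -jen → *luklizjen*.
Since the final sound of the plural form *luklizjen* is /n/ (a voiced consonant), it takes -unu, giving *luklizjenunu*.

luklizjenunu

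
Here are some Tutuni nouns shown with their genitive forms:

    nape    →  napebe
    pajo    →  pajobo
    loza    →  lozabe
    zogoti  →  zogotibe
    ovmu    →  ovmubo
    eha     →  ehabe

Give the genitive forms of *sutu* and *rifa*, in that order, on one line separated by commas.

sutubo, rifabe

The pattern is rounding harmony: -bo when the last vowel of the stem is a rounded vowel (*pajo*, *ovmu*); -be when the last vowel of the stem is an unrounded vowel (*nape*, *loza*, *zogoti*, *eha*).
*sutu* — last vowel /u/ (a rounded vowel) → -bo → *sutubo*.
The last vowel of *rifa* is /a/, which is an unrounded vowel, so the suffix is -be, giving *rifabe*.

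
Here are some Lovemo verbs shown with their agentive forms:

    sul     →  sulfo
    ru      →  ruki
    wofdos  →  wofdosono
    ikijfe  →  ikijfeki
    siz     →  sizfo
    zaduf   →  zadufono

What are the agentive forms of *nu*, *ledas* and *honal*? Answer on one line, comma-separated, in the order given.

The alternation tracks the final sound of the stem — -ono when the stem ends in a voiceless consonant (*wofdos*, *zaduf*); -fo when the stem ends in a voiced consonant (*sul*, *siz*); -ki when the stem ends in a vowel (*ru*, *ikijfe*).
The final sound of *nu* is /u/, which is a vowel, so the suffix is -ki, giving *nuki*.
*ledas*: final sound = /s/, a voiceless consonant → -ono → *ledasono*.
*honal*: final sound = /l/, a voiced consonant → -fo → *honalfo*.

nuki, ledasono, honalfo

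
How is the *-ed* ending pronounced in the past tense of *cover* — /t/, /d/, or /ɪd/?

/d/

The stem *cover* ends in a voiced sound other than /d/.
The -ed suffix is realized as /ɪd/ after /t, d/; as /t/ after other voiceless consonants; and as /d/ after other voiced sounds.
So -ed on *cover* is pronounced /d/.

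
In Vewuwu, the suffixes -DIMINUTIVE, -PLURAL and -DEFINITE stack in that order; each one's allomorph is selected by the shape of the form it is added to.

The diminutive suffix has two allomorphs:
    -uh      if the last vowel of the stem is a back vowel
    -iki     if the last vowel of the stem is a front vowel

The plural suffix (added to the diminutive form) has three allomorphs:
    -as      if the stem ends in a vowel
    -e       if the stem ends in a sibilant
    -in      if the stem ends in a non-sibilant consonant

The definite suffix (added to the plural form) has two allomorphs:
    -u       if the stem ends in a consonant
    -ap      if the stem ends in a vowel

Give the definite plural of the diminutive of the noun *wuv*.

Since the last vowel of *wuv* is /u/ (a back vowel), it takes -uh, giving *wuvuh*.
The final sound of the diminutive form *wuvuh* is /h/, which is a non-sibilant consonant, so the plural suffix is -in, giving *wuvuhin*.
The plural form *wuvuhin* — final sound /n/ (a consonant) → -u → *wuvuhinu*.

wuvuhinu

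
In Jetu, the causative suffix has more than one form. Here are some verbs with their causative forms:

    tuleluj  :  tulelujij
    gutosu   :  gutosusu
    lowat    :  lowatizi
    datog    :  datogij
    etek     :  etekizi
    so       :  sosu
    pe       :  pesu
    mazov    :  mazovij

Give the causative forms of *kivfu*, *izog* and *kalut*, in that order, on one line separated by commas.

kivfusu, izogij, kalutizi

Looking at the final sound of each stem: -izi when the stem ends in a voiceless consonant (*lowat*, *etek*); -ij when the stem ends in a voiced consonant (*tuleluj*, *datog*, *mazov*); -su when the stem ends in a vowel (*gutosu*, *so*, *pe*).
Since the final sound of *kivfu* is /u/ (a vowel), it takes -su, giving *kivfusu*.
*izog*: final sound = /g/, a voiced consonant → -ij → *izogij*.
*kalut*: final sound = /t/, a voiceless consonant → -izi → *kalutizi*.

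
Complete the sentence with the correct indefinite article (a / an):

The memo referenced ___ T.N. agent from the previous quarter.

The indefinite article is chosen by the initial *sound* of the following word, not its spelling.
The initialism *T.N.* is read letter by letter; the first letter, T, is pronounced /tiː/, which begins with a consonant sound.
So the article is *a*: The memo referenced a T.N. agent from the previous quarter.

a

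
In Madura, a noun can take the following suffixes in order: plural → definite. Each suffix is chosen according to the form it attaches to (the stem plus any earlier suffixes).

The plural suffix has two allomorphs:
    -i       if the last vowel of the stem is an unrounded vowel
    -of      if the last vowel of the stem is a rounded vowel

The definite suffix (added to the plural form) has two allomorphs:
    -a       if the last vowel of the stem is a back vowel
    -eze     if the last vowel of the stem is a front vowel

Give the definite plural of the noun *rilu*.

riluofa

Since the last vowel of *rilu* is /u/ (a rounded vowel), it takes -of, giving *riluof*.
The plural form *riluof* — last vowel /o/ (a back vowel) → -a → *riluofa*.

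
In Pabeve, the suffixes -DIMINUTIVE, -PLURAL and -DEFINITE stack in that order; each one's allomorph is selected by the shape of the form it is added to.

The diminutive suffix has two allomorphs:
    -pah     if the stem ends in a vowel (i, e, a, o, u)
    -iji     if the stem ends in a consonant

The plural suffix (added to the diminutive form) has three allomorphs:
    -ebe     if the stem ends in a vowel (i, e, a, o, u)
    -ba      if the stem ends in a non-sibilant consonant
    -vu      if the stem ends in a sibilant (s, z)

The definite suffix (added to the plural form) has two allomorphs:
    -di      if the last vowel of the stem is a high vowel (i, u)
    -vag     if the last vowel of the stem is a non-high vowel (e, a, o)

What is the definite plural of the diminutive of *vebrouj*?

*vebrouj*: final sound = /j/, a consonant → -iji → *vebroujiji*.
The diminutive form *vebroujiji*: final sound = /i/, a vowel → -ebe → *vebroujijiebe*.
The plural form *vebroujijiebe*: last vowel = /e/, a non-high vowel → -vag → *vebroujijiebevag*.

vebroujijiebevag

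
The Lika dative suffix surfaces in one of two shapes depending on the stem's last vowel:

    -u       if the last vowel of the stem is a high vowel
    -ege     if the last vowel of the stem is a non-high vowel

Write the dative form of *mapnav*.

Since the last vowel of *mapnav* is /a/ (a non-high vowel), it takes -ege, giving *mapnavege*.

mapnavege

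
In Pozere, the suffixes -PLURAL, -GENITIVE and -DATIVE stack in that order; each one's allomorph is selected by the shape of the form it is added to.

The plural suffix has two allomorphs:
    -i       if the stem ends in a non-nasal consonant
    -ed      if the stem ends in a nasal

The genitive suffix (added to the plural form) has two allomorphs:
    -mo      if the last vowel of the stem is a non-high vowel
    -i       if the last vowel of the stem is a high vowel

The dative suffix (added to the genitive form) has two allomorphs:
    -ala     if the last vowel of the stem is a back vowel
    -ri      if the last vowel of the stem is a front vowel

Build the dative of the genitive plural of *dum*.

*dum* — final consonant /m/ (a nasal) → -ed → *dumed*.
The last vowel of the plural form *dumed* is /e/, which is a non-high vowel, so the genitive suffix is -mo, giving *dumedmo*.
The genitive form *dumedmo*: last vowel = /o/, a back vowel → -ala → *dumedmoala*.

dumedmoala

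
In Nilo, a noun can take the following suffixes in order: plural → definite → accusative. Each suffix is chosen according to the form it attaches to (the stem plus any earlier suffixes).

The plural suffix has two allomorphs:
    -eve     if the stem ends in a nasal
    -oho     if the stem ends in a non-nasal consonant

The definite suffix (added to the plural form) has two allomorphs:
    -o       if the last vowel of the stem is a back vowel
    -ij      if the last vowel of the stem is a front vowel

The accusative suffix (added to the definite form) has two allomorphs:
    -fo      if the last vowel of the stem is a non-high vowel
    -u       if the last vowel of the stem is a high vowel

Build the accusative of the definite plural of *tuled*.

tuledohoofo

*tuled* — final consonant /d/ (non-nasal) → -oho → *tuledoho*.
The plural form *tuledoho*: last vowel = /o/, a back vowel → -o → *tuledohoo*.
The last vowel of the definite form *tuledohoo* is /o/, which is a non-high vowel, so the accusative suffix is -fo, giving *tuledohoofo*.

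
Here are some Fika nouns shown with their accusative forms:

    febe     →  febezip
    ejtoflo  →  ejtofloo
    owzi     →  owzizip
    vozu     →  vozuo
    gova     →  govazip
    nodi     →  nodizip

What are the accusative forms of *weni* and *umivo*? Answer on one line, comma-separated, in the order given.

wenizip, umivoo

Looking at the last vowel of each stem: -o when the last vowel of the stem is a rounded vowel (*ejtoflo*, *vozu*); -zip when the last vowel of the stem is an unrounded vowel (*febe*, *owzi*, *gova*, *nodi*).
Since the last vowel of *weni* is /i/ (an unrounded vowel), it takes -zip, giving *wenizip*.
Since the last vowel of *umivo* is /o/ (a rounded vowel), it takes -o, giving *umivoo*.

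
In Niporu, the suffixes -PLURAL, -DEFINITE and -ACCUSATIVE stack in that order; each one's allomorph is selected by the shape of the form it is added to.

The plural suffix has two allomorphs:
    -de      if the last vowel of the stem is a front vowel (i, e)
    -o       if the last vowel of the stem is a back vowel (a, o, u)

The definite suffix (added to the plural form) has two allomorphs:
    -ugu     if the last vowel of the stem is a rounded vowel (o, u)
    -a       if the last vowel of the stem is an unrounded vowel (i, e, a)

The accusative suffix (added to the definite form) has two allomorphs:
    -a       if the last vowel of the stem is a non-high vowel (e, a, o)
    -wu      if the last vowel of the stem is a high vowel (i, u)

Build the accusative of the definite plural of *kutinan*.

*kutinan* — last vowel /a/ (a back vowel) → -o → *kutinano*.
The last vowel of the plural form *kutinano* is /o/, which is a rounded vowel, so the definite suffix is -ugu, giving *kutinanougu*.
The last vowel of the definite form *kutinanougu* is /u/, which is a high vowel, so the accusative suffix is -wu, giving *kutinanouguwu*.

kutinanouguwu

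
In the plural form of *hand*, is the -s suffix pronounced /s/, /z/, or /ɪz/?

The stem *hand* ends in a voiced non-sibilant sound.
The plural suffix surfaces as /ɪz/ after sibilants, /s/ after other voiceless consonants, and /z/ after other voiced sounds.
So the plural -s on *hand* is pronounced /z/.

/z/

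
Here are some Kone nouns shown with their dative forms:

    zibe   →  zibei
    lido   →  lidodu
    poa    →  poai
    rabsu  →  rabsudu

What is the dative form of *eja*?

The alternation tracks the last vowel of the stem — -du when the last vowel of the stem is a rounded vowel (*lido*, *rabsu*); -i when the last vowel of the stem is an unrounded vowel (*zibe*, *poa*).
The last vowel of *eja* is /a/, which is an unrounded vowel, so the suffix is -i, giving *ejai*.

ejai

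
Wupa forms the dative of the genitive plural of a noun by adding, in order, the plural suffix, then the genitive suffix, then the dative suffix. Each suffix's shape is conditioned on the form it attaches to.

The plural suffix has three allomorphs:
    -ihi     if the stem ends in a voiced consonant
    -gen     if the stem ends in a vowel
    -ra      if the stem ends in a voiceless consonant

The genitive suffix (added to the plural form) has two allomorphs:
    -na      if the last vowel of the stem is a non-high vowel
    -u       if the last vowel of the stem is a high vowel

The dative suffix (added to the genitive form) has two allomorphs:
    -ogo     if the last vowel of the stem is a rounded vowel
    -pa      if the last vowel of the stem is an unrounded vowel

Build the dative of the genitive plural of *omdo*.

*omdo*: final sound = /o/, a vowel → -gen → *omdogen*.
The last vowel of the plural form *omdogen* is /e/, which is a non-high vowel, so the genitive suffix is -na, giving *omdogenna*.
The genitive form *omdogenna* — last vowel /a/ (an unrounded vowel) → -pa → *omdogennapa*.

omdogennapa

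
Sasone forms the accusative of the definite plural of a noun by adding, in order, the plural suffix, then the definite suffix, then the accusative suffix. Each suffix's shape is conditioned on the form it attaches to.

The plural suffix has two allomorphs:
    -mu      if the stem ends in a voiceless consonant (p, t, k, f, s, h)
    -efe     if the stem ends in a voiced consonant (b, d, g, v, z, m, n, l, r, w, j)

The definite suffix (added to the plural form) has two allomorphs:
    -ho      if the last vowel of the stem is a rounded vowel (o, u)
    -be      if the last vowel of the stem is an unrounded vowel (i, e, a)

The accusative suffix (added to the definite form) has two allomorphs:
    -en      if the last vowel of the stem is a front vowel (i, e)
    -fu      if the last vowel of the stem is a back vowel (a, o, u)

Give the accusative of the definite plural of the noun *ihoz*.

*ihoz*: final consonant = /z/, voiced → -efe → *ihozefe*.
The last vowel of the plural form *ihozefe* is /e/, which is an unrounded vowel, so the definite suffix is -be, giving *ihozefebe*.
The definite form *ihozefebe* — last vowel /e/ (a front vowel) → -en → *ihozefebeen*.

ihozefebeen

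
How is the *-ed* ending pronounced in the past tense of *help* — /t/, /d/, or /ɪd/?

The stem *help* ends in a voiceless consonant other than /t/.
The -ed suffix is realized as /ɪd/ after /t, d/; as /t/ after other voiceless consonants; and as /d/ after other voiced sounds.
So -ed on *help* is pronounced /t/.

/t/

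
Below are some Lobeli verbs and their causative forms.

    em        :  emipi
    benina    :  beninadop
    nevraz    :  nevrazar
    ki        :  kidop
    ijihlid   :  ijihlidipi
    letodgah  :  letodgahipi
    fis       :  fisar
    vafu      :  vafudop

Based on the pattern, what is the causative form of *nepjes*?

The pattern is sibilance of the final sound: -ar when the stem ends in a sibilant (*nevraz*, *fis*); -ipi when the stem ends in a non-sibilant consonant (*em*, *ijihlid*, *letodgah*); -dop when the stem ends in a vowel (*benina*, *ki*, *vafu*).
Since the final sound of *nepjes* is /s/ (a sibilant), it takes -ar, giving *nepjesar*.

nepjesar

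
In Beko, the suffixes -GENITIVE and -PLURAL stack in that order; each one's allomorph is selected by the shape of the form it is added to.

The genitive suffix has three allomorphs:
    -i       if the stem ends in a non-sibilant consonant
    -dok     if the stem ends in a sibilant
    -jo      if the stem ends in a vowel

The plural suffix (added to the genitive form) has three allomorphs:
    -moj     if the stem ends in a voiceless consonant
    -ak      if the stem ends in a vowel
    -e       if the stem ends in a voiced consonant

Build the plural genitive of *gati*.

gatijoak

Since the final sound of *gati* is /i/ (a vowel), it takes -jo, giving *gatijo*.
Since the final sound of the genitive form *gatijo* is /o/ (a vowel), it takes -ak, giving *gatijoak*.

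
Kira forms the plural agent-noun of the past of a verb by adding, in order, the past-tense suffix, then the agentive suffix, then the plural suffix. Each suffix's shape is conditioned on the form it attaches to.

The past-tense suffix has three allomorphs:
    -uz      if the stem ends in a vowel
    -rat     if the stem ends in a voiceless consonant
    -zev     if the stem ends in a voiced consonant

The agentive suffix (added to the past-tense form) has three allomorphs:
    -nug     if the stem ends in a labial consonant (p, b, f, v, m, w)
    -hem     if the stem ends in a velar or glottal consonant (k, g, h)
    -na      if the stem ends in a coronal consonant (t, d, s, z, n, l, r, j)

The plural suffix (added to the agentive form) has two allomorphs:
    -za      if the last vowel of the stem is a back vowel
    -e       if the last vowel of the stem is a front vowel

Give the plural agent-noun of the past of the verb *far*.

farzevnugza

Since the final sound of *far* is /r/ (a voiced consonant), it takes -zev, giving *farzev*.
The past-tense form *farzev* — final consonant /v/ (labial) → -nug → *farzevnug*.
Since the last vowel of the agentive form *farzevnug* is /u/ (a back vowel), it takes -za, giving *farzevnugza*.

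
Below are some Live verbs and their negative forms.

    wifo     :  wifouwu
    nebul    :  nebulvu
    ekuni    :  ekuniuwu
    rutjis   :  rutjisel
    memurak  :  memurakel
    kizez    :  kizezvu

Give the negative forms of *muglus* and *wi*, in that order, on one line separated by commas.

muglusel, wiuwu

The pattern is voicing of the final sound: -el when the stem ends in a voiceless consonant (*rutjis*, *memurak*); -vu when the stem ends in a voiced consonant (*nebul*, *kizez*); -uwu when the stem ends in a vowel (*wifo*, *ekuni*).
The final sound of *muglus* is /s/, which is a voiceless consonant, so the suffix is -el, giving *muglusel*.
The final sound of *wi* is /i/, which is a vowel, so the suffix is -uwu, giving *wiuwu*.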